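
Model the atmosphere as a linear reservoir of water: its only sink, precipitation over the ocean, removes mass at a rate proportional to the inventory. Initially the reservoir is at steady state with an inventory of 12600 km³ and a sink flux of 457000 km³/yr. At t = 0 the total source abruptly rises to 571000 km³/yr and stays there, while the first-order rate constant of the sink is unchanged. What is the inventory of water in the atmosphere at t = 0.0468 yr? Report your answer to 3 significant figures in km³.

τ = M₀/F₀ = 12600/457000 = 0.02757 yr; rate constant k = 1/τ.
New steady state M_∞ = F₁/k = F₁·τ = 571000 × 0.02757 = 15743 km³.
M(t) = M_∞ + (M₀ − M_∞)·e^(−t/τ); t/τ = 0.0468/0.02757 = 1.697, so e^(−t/τ) = 0.1832.
M(t) = 15743 − 3143 × 0.1832 = 15167 km³.

15200 km³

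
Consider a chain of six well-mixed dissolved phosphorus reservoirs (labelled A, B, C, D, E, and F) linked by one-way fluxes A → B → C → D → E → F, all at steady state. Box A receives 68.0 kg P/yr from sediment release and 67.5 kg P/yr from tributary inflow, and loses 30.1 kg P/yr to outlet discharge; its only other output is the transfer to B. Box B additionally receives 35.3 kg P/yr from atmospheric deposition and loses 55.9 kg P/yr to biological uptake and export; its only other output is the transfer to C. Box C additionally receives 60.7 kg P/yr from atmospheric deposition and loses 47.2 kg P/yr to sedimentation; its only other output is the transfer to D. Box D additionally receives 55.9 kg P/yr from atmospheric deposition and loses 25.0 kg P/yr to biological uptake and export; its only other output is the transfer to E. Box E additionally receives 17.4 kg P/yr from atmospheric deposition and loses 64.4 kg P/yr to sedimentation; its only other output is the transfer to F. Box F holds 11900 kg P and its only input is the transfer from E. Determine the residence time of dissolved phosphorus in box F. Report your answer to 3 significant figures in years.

145 yr

Box A: F(A→B) = (68.0 + 67.5) − 30.1 = 105.40 kg P/yr.
Box B: F(B→C) = (105.40 + 35.3) − 55.9 = 84.800 kg P/yr.
Box C: F(C→D) = (84.800 + 60.7) − 47.2 = 98.300 kg P/yr.
Box D: F(D→E) = (98.300 + 55.9) − 25.0 = 129.20 kg P/yr.
Box E: F(E→F) = (129.20 + 17.4) − 64.4 = 82.200 kg P/yr.
Box F throughput = its input = 82.200 kg P/yr; τ = 11900 / 82.200 = 144.8 yr.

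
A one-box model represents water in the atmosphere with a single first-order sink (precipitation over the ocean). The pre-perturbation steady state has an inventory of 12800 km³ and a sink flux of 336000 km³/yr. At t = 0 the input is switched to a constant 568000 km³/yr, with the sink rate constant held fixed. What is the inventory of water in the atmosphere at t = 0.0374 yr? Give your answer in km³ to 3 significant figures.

18300 km³

The sink rate constant is k = F₀/M₀ = 336000/12800 = 26.25 yr⁻¹.
Solving dM/dt = F₁ − kM with M(0) = M₀ gives M(t) = F₁/k + (M₀ − F₁/k)·e^(−kt).
F₁/k = 568000/26.25 = 21638 km³; kt = 26.25 × 0.0374 = 0.9818, e^(−kt) = 0.3747.
M(0.0374) = 21638 + (12800 − 21638) × 0.3747 = 21638 − 3311 = 18327 km³.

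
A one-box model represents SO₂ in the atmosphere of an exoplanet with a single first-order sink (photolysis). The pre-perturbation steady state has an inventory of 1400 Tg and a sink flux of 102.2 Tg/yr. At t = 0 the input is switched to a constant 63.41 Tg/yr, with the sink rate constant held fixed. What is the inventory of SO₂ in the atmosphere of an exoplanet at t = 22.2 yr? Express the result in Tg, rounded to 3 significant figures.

τ = M₀/F₀ = 1400/102.2 = 13.70 yr; rate constant k = 1/τ.
New steady state M_∞ = F₁/k = F₁·τ = 63.41 × 13.70 = 868.63 Tg.
M(t) = M_∞ + (M₀ − M_∞)·e^(−t/τ); t/τ = 22.2/13.70 = 1.621, so e^(−t/τ) = 0.1978.
M(t) = 868.63 + 531.4 × 0.1978 = 973.72 Tg.

974 Tg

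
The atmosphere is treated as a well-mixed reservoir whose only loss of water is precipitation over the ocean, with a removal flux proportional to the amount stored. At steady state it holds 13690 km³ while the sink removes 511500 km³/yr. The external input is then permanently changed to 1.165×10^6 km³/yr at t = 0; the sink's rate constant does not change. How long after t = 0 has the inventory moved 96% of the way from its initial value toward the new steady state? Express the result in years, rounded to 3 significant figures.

τ = M₀/F₀ = 13690/511500 = 0.02676 yr.
The remaining gap fraction is e^(−t/τ); 96% covered ⇒ e^(−t/τ) = 0.0400.
t = −τ ln(0.0400) = 0.02676 × 3.219 = 0.08615 yr.

0.0862 yr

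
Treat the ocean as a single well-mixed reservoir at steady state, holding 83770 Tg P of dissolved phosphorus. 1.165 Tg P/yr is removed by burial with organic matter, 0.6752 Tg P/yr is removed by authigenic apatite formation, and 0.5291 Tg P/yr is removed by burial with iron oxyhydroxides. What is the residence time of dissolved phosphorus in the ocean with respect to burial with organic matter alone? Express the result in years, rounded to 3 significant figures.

71900 yr

Residence time with respect to a single sink: τ = M / F_sink.
τ = 83770 / 1.165 = 71910 yr.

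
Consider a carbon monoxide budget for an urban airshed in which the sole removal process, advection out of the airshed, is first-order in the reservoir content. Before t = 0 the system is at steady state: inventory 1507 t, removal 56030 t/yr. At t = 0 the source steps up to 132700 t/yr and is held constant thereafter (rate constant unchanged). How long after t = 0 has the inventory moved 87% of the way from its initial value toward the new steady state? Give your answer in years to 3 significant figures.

τ = M₀/F₀ = 1507/56030 = 0.02690 yr.
The remaining gap fraction is e^(−t/τ); 87% covered ⇒ e^(−t/τ) = 0.130.
t = −τ ln(0.130) = 0.02690 × 2.040 = 0.05487 yr.

0.0549 yr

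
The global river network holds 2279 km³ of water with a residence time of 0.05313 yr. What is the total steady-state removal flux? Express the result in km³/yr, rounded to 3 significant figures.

42900 km³/yr

F = M / τ = 2279 / 0.05313 = 42890 km³/yr.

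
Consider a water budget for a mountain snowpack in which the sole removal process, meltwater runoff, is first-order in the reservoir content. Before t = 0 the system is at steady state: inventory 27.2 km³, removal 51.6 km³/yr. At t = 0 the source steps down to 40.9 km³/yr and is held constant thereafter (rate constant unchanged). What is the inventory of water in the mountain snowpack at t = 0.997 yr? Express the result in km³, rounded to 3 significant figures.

The sink rate constant is k = F₀/M₀ = 51.6/27.2 = 1.897 yr⁻¹.
Solving dM/dt = F₁ − kM with M(0) = M₀ gives M(t) = F₁/k + (M₀ − F₁/k)·e^(−kt).
F₁/k = 40.9/1.897 = 21.560 km³; kt = 1.897 × 0.997 = 1.891, e^(−kt) = 0.1509.
M(0.997) = 21.560 + (27.2 − 21.560) × 0.1509 = 21.560 + 0.8509 = 22.411 km³.

22.4 km³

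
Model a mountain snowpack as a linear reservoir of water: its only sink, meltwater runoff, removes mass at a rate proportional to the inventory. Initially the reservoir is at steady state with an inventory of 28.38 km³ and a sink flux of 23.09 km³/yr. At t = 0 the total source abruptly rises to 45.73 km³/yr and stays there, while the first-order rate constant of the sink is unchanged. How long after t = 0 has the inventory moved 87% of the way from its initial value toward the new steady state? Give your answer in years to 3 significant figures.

τ = M₀/F₀ = 28.38/23.09 = 1.229 yr.
The remaining gap fraction is e^(−t/τ); 87% covered ⇒ e^(−t/τ) = 0.130.
t = −τ ln(0.130) = 1.229 × 2.040 = 2.508 yr.

2.51 yr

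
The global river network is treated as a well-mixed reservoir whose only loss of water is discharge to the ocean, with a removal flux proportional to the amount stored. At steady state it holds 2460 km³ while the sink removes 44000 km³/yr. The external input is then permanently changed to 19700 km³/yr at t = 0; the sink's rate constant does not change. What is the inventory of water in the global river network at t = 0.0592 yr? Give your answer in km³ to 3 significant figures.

Residence time τ = M₀/F₀ = 0.05591 yr. The eventual steady state is M_∞ = M₀·(F₁/F₀) = 2460 × 19700/44000 = 1101.4 km³.
The anomaly ΔM(t) = M(t) − M_∞ decays as ΔM₀·e^(−t/τ) with ΔM₀ = 2460 − 1101.4 = 1359 km³.
At t = 0.0592 yr, e^(−t/τ) = e^(−1.059) = 0.3469, so ΔM = 471.2 km³ and M = 1101.4 + 471.2 = 1572.6 km³.

1570 km³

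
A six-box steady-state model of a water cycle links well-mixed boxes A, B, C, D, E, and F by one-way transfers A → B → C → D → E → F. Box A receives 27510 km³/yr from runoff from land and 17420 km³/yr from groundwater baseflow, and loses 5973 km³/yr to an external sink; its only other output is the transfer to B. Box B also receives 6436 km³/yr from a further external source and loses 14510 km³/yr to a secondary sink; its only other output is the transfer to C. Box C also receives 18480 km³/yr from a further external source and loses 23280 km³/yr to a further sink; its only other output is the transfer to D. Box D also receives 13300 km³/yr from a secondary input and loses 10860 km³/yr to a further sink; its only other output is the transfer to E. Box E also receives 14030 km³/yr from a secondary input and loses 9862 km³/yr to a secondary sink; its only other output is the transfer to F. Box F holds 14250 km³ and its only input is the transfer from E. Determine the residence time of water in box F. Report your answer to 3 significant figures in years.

Box A: F(A→B) = (27510 + 17420) − 5973 = 38957 km³/yr.
Box B: F(B→C) = (38957 + 6436) − 14510 = 30883 km³/yr.
Box C: F(C→D) = (30883 + 18480) − 23280 = 26083 km³/yr.
Box D: F(D→E) = (26083 + 13300) − 10860 = 28523 km³/yr.
Box E: F(E→F) = (28523 + 14030) − 9862 = 32691 km³/yr.
Box F throughput = its input = 32691 km³/yr; τ = 14250 / 32691 = 0.4359 yr.

0.436 yr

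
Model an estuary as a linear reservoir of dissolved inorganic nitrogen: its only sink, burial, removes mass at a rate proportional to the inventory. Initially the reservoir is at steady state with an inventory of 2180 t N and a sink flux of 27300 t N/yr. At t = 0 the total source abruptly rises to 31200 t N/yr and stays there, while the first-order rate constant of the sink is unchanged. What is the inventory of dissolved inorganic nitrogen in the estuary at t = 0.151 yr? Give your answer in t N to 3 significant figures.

The sink rate constant is k = F₀/M₀ = 27300/2180 = 12.52 yr⁻¹.
Solving dM/dt = F₁ − kM with M(0) = M₀ gives M(t) = F₁/k + (M₀ − F₁/k)·e^(−kt).
F₁/k = 31200/12.52 = 2491.4 t N; kt = 12.52 × 0.151 = 1.891, e^(−kt) = 0.1509.
M(0.151) = 2491.4 + (2180 − 2491.4) × 0.1509 = 2491.4 − 47.00 = 2444.4 t N.

2440 t N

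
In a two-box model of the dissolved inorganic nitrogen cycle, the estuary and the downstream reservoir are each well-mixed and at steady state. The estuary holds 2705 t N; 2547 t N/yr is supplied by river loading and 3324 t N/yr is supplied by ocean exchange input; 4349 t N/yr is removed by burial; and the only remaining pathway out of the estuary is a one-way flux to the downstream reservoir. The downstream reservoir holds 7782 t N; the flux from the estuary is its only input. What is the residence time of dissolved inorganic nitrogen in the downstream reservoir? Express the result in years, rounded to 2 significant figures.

5.1 yr

Balance the estuary: ΣF_in = 2547 + 3324 = 5871.0 t N/yr.
Flux to the downstream reservoir = ΣF_in − (4349) = 1522.0 t N/yr.
At steady state the output of the downstream reservoir equals its input, 1522.0 t N/yr.
τ = M / F = 7782 / 1522.0 = 5.113 yr.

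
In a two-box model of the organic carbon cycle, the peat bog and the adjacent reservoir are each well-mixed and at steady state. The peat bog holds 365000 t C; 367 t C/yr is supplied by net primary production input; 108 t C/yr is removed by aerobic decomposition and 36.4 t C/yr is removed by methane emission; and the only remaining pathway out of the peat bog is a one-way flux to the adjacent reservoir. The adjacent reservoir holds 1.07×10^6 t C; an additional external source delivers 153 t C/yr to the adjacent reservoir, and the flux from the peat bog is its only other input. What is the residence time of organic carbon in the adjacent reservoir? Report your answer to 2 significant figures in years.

2800 yr

Balance the peat bog: ΣF_in = 367.00 t C/yr.
Flux to the adjacent reservoir = ΣF_in − (108 + 36.4) = 222.60 t C/yr.
Total input to the adjacent reservoir = 222.60 + 153 = 375.60 t C/yr; at steady state this equals its total output.
τ = M / F = 1.07×10^6 / 375.60 = 2849 yr.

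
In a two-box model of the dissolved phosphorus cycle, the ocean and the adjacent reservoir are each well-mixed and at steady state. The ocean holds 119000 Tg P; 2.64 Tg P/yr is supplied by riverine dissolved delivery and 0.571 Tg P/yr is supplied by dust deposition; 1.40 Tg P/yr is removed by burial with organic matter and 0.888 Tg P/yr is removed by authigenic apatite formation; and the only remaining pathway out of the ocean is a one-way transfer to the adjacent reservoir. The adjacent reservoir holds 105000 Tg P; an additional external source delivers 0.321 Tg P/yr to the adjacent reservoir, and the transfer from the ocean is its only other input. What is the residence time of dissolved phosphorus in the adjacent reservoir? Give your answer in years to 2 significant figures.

84000 yr

Balance the ocean: ΣF_in = 2.64 + 0.571 = 3.2110 Tg P/yr.
Transfer to the adjacent reservoir = ΣF_in − (1.40 + 0.888) = 0.92300 Tg P/yr.
Total input to the adjacent reservoir = 0.92300 + 0.321 = 1.2440 Tg P/yr; at steady state this equals its total output.
τ = M / F = 105000 / 1.2440 = 84410 yr.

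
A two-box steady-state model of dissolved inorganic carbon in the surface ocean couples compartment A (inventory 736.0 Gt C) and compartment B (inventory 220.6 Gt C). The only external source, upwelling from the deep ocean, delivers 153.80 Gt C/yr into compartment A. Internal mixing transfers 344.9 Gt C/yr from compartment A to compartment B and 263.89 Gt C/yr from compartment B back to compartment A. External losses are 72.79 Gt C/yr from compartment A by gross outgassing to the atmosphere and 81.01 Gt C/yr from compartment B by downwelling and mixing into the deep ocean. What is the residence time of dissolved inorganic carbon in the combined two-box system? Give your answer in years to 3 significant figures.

6.22 yr

Treat the two boxes together as one reservoir: the mixing fluxes between them are internal recycling, so τ = ΣM / Σ(external losses).
M_total = 736.0 + 220.6 = 956.60 Gt C.
ΣF_external_out = 72.79 + 81.01 = 153.80 Gt C/yr.
τ = M_total / ΣF_ext = 956.60 / 153.80 = 6.220 yr.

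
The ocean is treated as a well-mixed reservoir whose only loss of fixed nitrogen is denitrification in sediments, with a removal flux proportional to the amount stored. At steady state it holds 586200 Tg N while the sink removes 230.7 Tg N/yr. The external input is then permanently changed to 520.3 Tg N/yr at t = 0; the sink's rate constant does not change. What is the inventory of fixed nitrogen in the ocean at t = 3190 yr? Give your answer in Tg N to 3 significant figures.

τ = M₀/F₀ = 586200/230.7 = 2541 yr; rate constant k = 1/τ.
New steady state M_∞ = F₁/k = F₁·τ = 520.3 × 2541 = 1.3221×10^6 Tg N.
M(t) = M_∞ + (M₀ − M_∞)·e^(−t/τ); t/τ = 3190/2541 = 1.255, so e^(−t/τ) = 0.2850.
M(t) = 1.3221×10^6 − 735900 × 0.2850 = 1.1124×10^6 Tg N.

1.11×10^6 Tg N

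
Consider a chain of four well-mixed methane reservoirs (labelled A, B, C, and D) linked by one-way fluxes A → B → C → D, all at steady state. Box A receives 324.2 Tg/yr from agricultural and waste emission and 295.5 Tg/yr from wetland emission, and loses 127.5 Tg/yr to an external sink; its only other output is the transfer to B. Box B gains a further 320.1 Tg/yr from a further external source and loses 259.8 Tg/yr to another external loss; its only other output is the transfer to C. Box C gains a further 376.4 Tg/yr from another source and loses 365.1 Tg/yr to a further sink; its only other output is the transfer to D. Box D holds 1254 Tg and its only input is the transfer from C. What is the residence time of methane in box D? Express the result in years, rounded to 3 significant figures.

2.22 yr

Box A: F(A→B) = (324.2 + 295.5) − 127.5 = 492.20 Tg/yr.
Box B: F(B→C) = (492.20 + 320.1) − 259.8 = 552.50 Tg/yr.
Box C: F(C→D) = (552.50 + 376.4) − 365.1 = 563.80 Tg/yr.
Box D throughput = its input = 563.80 Tg/yr; τ = 1254 / 563.80 = 2.224 yr.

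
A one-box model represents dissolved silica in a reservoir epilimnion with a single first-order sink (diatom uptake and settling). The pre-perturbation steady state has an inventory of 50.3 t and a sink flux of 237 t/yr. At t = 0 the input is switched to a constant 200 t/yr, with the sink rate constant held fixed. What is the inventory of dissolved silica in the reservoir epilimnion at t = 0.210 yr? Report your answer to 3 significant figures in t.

Residence time τ = M₀/F₀ = 0.2122 yr. The eventual steady state is M_∞ = M₀·(F₁/F₀) = 50.3 × 200/237 = 42.447 t.
The anomaly ΔM(t) = M(t) − M_∞ decays as ΔM₀·e^(−t/τ) with ΔM₀ = 50.3 − 42.447 = 7.853 t.
At t = 0.210 yr, e^(−t/τ) = e^(−0.9895) = 0.3718, so ΔM = 2.919 t and M = 42.447 + 2.919 = 45.367 t.

45.4 t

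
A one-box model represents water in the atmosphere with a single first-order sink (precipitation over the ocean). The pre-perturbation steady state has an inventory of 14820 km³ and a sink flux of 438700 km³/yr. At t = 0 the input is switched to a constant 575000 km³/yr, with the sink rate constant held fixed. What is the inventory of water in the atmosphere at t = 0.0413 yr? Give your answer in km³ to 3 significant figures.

The sink rate constant is k = F₀/M₀ = 438700/14820 = 29.60 yr⁻¹.
Solving dM/dt = F₁ − kM with M(0) = M₀ gives M(t) = F₁/k + (M₀ − F₁/k)·e^(−kt).
F₁/k = 575000/29.60 = 19424 km³; kt = 29.60 × 0.0413 = 1.223, e^(−kt) = 0.2945.
M(0.0413) = 19424 + (14820 − 19424) × 0.2945 = 19424 − 1356 = 18069 km³.

18100 km³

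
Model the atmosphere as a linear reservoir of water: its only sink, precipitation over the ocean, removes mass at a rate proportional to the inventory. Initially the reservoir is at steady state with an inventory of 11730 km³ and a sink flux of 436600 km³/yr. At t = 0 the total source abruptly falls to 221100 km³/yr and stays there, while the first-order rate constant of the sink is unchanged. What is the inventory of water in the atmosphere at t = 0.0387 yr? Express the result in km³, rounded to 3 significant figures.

Residence time τ = M₀/F₀ = 0.02687 yr. The eventual steady state is M_∞ = M₀·(F₁/F₀) = 11730 × 221100/436600 = 5940.2 km³.
The anomaly ΔM(t) = M(t) − M_∞ decays as ΔM₀·e^(−t/τ) with ΔM₀ = 11730 − 5940.2 = 5790 km³.
At t = 0.0387 yr, e^(−t/τ) = e^(−1.440) = 0.2368, so ΔM = 1371 km³ and M = 5940.2 + 1371 = 7311.4 km³.

7310 km³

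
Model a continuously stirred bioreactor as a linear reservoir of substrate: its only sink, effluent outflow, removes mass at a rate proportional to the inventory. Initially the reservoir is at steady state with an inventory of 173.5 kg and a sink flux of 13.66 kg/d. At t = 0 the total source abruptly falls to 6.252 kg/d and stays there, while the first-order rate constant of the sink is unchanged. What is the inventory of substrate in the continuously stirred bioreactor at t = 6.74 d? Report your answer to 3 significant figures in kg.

τ = M₀/F₀ = 173.5/13.66 = 12.70 d; rate constant k = 1/τ.
New steady state M_∞ = F₁/k = F₁·τ = 6.252 × 12.70 = 79.409 kg.
M(t) = M_∞ + (M₀ − M_∞)·e^(−t/τ); t/τ = 6.74/12.70 = 0.5307, so e^(−t/τ) = 0.5882.
M(t) = 79.409 + 94.09 × 0.5882 = 134.76 kg.

135 kg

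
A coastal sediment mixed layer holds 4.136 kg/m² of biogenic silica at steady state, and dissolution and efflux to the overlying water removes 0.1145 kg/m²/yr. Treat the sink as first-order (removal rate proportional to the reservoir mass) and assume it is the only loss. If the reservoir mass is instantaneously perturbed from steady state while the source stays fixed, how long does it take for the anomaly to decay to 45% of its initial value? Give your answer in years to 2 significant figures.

29 yr

For a linear reservoir the anomaly decays as exp(−t/τ) with τ = M/F = 4.136/0.1145 = 36.12 yr.
exp(−t/τ) = 0.45 ⇒ t = −τ ln(0.45) = 36.12 × 0.7985 = 28.84 yr.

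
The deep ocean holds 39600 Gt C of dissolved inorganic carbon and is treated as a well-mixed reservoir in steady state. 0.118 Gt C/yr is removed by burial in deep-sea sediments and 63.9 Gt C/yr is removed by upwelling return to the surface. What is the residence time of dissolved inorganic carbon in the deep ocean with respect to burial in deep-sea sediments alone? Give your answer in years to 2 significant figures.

340000 yr

Residence time with respect to a single sink: τ = M / F_sink.
τ = 39600 / 0.118 = 335600 yr.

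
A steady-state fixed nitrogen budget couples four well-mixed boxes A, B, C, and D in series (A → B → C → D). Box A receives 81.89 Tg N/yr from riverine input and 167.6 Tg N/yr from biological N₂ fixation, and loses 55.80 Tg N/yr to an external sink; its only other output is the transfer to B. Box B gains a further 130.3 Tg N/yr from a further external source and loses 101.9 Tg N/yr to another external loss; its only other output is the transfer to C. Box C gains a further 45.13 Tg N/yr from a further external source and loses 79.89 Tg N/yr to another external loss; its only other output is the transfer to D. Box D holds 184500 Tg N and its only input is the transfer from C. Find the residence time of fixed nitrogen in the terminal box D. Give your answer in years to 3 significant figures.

985 yr

Box A: F(A→B) = (81.89 + 167.6) − 55.80 = 193.69 Tg N/yr.
Box B: F(B→C) = (193.69 + 130.3) − 101.9 = 222.09 Tg N/yr.
Box C: F(C→D) = (222.09 + 45.13) − 79.89 = 187.33 Tg N/yr.
Box D throughput = its input = 187.33 Tg N/yr; τ = 184500 / 187.33 = 984.9 yr.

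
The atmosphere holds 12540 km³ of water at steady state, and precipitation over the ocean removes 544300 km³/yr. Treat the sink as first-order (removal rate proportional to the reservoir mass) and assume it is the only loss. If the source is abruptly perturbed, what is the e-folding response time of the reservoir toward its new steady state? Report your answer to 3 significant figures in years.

0.0230 yr

For a linear reservoir the response time equals the residence time τ = M/F.
τ = 12540 / 544300 = 0.02304 yr.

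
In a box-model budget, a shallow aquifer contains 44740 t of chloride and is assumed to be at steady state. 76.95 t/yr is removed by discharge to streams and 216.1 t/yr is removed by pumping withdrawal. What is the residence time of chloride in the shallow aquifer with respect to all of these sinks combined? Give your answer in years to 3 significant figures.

153 yr

Total removal flux = 76.95 + 216.1 = 293.05 t/yr.
τ = M / ΣF_out = 44740 / 293.05 = 152.7 yr.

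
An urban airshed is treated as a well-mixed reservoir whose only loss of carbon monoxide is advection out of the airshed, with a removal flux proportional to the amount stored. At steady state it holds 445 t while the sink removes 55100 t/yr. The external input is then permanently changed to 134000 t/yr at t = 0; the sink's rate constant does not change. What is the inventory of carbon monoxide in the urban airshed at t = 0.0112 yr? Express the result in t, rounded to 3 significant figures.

Residence time τ = M₀/F₀ = 0.008076 yr. The eventual steady state is M_∞ = M₀·(F₁/F₀) = 445 × 134000/55100 = 1082.2 t.
The anomaly ΔM(t) = M(t) − M_∞ decays as ΔM₀·e^(−t/τ) with ΔM₀ = 445 − 1082.2 = −637.2 t.
At t = 0.0112 yr, e^(−t/τ) = e^(−1.387) = 0.2499, so ΔM = −159.2 t and M = 1082.2 − 159.2 = 922.99 t.

923 t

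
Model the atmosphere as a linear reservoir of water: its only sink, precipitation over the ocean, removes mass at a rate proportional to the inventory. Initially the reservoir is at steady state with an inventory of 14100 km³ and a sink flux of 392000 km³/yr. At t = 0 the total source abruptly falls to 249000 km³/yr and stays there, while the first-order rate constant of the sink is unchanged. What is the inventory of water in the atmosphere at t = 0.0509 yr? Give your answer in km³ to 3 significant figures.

The sink rate constant is k = F₀/M₀ = 392000/14100 = 27.80 yr⁻¹.
Solving dM/dt = F₁ − kM with M(0) = M₀ gives M(t) = F₁/k + (M₀ − F₁/k)·e^(−kt).
F₁/k = 249000/27.80 = 8956.4 km³; kt = 27.80 × 0.0509 = 1.415, e^(−kt) = 0.2429.
M(0.0509) = 8956.4 + (14100 − 8956.4) × 0.2429 = 8956.4 + 1249 = 10206 km³.

10200 km³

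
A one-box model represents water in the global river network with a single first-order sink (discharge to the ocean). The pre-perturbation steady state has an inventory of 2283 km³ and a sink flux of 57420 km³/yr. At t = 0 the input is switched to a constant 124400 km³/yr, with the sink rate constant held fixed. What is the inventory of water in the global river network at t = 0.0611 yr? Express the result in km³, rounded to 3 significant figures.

τ = M₀/F₀ = 2283/57420 = 0.03976 yr; rate constant k = 1/τ.
New steady state M_∞ = F₁/k = F₁·τ = 124400 × 0.03976 = 4946.1 km³.
M(t) = M_∞ + (M₀ − M_∞)·e^(−t/τ); t/τ = 0.0611/0.03976 = 1.537, so e^(−t/τ) = 0.2151.
M(t) = 4946.1 − 2663 × 0.2151 = 4373.3 km³.

4370 km³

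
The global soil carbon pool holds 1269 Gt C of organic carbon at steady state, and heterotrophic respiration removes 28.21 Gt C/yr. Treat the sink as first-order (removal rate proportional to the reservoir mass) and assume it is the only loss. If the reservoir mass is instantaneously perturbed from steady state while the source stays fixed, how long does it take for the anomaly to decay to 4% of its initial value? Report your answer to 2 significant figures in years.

140 yr

For a linear reservoir the anomaly decays as exp(−t/τ) with τ = M/F = 1269/28.21 = 44.98 yr.
exp(−t/τ) = 0.04 ⇒ t = −τ ln(0.04) = 44.98 × 3.219 = 144.8 yr.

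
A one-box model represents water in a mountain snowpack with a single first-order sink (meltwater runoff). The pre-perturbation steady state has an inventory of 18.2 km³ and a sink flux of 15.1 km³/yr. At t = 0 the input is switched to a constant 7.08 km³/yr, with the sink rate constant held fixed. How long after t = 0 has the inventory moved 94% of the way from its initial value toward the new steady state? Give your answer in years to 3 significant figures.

3.39 yr

τ = M₀/F₀ = 18.2/15.1 = 1.205 yr.
The remaining gap fraction is e^(−t/τ); 94% covered ⇒ e^(−t/τ) = 0.0600.
t = −τ ln(0.0600) = 1.205 × 2.813 = 3.391 yr.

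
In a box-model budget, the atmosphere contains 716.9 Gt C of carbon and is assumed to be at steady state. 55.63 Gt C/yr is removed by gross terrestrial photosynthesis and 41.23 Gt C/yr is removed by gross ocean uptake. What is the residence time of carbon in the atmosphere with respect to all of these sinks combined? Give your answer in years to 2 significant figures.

7.4 yr

Total removal flux = 55.63 + 41.23 = 96.860 Gt C/yr.
τ = M / ΣF_out = 716.9 / 96.860 = 7.401 yr.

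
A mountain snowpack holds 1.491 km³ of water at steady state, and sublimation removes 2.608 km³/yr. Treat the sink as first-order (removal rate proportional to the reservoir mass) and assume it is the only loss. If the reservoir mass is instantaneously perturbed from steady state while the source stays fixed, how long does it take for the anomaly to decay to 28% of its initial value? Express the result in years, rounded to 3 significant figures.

0.728 yr

For a linear reservoir the anomaly decays as exp(−t/τ) with τ = M/F = 1.491/2.608 = 0.5717 yr.
exp(−t/τ) = 0.28 ⇒ t = −τ ln(0.28) = 0.5717 × 1.273 = 0.7278 yr.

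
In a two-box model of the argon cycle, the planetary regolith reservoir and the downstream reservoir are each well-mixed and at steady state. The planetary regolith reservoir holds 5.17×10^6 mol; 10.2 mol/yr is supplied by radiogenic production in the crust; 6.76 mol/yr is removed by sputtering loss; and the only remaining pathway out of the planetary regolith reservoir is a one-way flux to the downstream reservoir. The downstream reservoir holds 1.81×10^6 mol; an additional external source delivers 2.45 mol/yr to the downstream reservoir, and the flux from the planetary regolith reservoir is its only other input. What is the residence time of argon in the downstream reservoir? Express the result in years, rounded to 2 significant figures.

310000 yr

Balance the planetary regolith reservoir: ΣF_in = 10.200 mol/yr.
Flux to the downstream reservoir = ΣF_in − (6.76) = 3.4400 mol/yr.
Total input to the downstream reservoir = 3.4400 + 2.45 = 5.8900 mol/yr; at steady state this equals its total output.
τ = M / F = 1.81×10^6 / 5.8900 = 307300 yr.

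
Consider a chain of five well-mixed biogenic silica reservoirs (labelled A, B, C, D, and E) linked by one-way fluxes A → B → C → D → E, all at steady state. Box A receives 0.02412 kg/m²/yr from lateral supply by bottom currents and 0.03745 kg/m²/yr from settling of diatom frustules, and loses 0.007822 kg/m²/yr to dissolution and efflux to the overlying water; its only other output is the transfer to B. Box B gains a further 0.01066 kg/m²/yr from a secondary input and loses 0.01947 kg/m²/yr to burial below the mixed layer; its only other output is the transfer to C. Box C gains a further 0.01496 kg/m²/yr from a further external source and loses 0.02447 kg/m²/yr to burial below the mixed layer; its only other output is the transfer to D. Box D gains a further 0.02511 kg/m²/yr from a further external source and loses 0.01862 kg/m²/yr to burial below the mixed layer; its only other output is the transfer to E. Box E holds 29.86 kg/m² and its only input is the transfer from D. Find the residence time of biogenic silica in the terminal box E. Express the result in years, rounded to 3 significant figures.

Box A: F(A→B) = (0.02412 + 0.03745) − 0.007822 = 0.053748 kg/m²/yr.
Box B: F(B→C) = (0.053748 + 0.01066) − 0.01947 = 0.044938 kg/m²/yr.
Box C: F(C→D) = (0.044938 + 0.01496) − 0.02447 = 0.035428 kg/m²/yr.
Box D: F(D→E) = (0.035428 + 0.02511) − 0.01862 = 0.041918 kg/m²/yr.
Box E throughput = its input = 0.041918 kg/m²/yr; τ = 29.86 / 0.041918 = 712.3 yr.

712 yr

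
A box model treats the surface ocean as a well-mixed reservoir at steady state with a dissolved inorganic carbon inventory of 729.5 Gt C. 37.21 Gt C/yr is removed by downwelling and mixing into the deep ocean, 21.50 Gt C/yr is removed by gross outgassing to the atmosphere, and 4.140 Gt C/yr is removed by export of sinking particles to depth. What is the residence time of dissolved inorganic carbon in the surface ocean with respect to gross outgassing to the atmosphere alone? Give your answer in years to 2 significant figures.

Residence time with respect to a single sink: τ = M / F_sink.
τ = 729.5 / 21.50 = 33.93 yr.

34 yr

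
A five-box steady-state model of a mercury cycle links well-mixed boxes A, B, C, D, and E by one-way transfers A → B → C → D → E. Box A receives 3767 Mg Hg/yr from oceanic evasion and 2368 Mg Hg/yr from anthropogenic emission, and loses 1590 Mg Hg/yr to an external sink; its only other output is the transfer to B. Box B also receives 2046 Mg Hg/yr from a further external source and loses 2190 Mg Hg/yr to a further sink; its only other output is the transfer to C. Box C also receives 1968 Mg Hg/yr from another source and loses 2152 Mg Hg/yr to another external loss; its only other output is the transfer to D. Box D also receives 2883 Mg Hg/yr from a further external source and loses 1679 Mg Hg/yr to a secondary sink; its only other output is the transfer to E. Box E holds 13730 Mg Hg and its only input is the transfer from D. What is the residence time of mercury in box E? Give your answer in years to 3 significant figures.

Box A: F(A→B) = (3767 + 2368) − 1590 = 4545.0 Mg Hg/yr.
Box B: F(B→C) = (4545.0 + 2046) − 2190 = 4401.0 Mg Hg/yr.
Box C: F(C→D) = (4401.0 + 1968) − 2152 = 4217.0 Mg Hg/yr.
Box D: F(D→E) = (4217.0 + 2883) − 1679 = 5421.0 Mg Hg/yr.
Box E throughput = its input = 5421.0 Mg Hg/yr; τ = 13730 / 5421.0 = 2.533 yr.

2.53 yr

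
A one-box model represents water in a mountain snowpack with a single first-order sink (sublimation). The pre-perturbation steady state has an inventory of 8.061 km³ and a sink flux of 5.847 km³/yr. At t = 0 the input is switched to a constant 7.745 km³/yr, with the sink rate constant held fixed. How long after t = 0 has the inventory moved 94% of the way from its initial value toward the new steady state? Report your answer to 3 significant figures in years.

3.88 yr

τ = M₀/F₀ = 8.061/5.847 = 1.379 yr.
The remaining gap fraction is e^(−t/τ); 94% covered ⇒ e^(−t/τ) = 0.0600.
t = −τ ln(0.0600) = 1.379 × 2.813 = 3.879 yr.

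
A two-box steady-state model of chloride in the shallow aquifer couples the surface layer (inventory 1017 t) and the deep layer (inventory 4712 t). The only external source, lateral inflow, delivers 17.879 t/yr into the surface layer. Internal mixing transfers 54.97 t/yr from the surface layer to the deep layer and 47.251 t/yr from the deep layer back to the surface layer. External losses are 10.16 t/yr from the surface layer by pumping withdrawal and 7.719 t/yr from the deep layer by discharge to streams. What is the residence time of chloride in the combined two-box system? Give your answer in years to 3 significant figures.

For the system as a whole, the A↔B exchange is internal and contributes nothing to the throughput; only the external sinks remove mass.
M_total = 1017 + 4712 = 5729.0 t.
ΣF_external_out = 10.16 + 7.719 = 17.879 t/yr.
τ = M_total / ΣF_ext = 5729.0 / 17.879 = 320.4 yr.

320 yr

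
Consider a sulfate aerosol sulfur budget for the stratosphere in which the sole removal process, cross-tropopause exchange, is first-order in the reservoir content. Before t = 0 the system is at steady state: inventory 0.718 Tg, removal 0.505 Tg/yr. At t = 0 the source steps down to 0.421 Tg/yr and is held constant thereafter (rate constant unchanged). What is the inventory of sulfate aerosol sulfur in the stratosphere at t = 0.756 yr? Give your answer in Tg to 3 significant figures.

0.669 Tg

The sink rate constant is k = F₀/M₀ = 0.505/0.718 = 0.7033 yr⁻¹.
Solving dM/dt = F₁ − kM with M(0) = M₀ gives M(t) = F₁/k + (M₀ − F₁/k)·e^(−kt).
F₁/k = 0.421/0.7033 = 0.59857 Tg; kt = 0.7033 × 0.756 = 0.5317, e^(−kt) = 0.5876.
M(0.756) = 0.59857 + (0.718 − 0.59857) × 0.5876 = 0.59857 + 0.07018 = 0.66875 Tg.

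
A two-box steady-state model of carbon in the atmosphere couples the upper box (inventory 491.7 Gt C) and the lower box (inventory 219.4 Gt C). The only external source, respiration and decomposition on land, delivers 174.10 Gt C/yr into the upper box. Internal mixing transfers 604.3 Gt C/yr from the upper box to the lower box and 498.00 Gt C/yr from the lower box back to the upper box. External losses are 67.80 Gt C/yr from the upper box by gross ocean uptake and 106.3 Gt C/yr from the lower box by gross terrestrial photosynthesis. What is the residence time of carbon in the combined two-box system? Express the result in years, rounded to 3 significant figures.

4.08 yr

Treat the two boxes together as one reservoir: the mixing fluxes between them are internal recycling, so τ = ΣM / Σ(external losses).
M_total = 491.7 + 219.4 = 711.10 Gt C.
ΣF_external_out = 67.80 + 106.3 = 174.10 Gt C/yr.
τ = M_total / ΣF_ext = 711.10 / 174.10 = 4.084 yr.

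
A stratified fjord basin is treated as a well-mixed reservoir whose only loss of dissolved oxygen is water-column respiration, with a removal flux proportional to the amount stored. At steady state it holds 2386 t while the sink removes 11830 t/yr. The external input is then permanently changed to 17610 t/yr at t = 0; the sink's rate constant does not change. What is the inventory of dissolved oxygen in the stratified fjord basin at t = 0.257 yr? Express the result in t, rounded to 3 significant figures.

3230 t

τ = M₀/F₀ = 2386/11830 = 0.2017 yr; rate constant k = 1/τ.
New steady state M_∞ = F₁/k = F₁·τ = 17610 × 0.2017 = 3551.8 t.
M(t) = M_∞ + (M₀ − M_∞)·e^(−t/τ); t/τ = 0.257/0.2017 = 1.274, so e^(−t/τ) = 0.2796.
M(t) = 3551.8 − 1166 × 0.2796 = 3225.8 t.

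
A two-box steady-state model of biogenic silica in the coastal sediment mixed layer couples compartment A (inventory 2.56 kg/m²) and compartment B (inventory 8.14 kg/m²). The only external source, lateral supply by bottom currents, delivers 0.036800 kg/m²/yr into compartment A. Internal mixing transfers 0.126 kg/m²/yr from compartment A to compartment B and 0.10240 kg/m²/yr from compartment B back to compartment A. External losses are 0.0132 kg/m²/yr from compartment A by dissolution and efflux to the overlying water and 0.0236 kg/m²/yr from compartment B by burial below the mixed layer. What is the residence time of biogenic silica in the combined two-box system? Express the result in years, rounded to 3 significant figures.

Treat the two boxes together as one reservoir: the mixing fluxes between them are internal recycling, so τ = ΣM / Σ(external losses).
M_total = 2.56 + 8.14 = 10.700 kg/m².
ΣF_external_out = 0.0132 + 0.0236 = 0.036800 kg/m²/yr.
τ = M_total / ΣF_ext = 10.700 / 0.036800 = 290.8 yr.

291 yr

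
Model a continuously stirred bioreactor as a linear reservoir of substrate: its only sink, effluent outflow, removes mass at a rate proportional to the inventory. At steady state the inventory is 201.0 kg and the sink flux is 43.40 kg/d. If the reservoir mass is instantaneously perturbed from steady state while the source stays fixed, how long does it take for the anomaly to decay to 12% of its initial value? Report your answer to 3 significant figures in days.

For a linear reservoir the anomaly decays as exp(−t/τ) with τ = M/F = 201.0/43.40 = 4.631 d.
exp(−t/τ) = 0.12 ⇒ t = −τ ln(0.12) = 4.631 × 2.120 = 9.820 d.

9.82 d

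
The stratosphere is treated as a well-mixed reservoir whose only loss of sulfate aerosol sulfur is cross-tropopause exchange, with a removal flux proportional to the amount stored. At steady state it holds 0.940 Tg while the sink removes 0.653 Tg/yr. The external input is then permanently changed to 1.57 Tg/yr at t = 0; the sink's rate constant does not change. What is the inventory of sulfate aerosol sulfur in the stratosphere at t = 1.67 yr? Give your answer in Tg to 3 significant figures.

1.85 Tg

τ = M₀/F₀ = 0.940/0.653 = 1.440 yr; rate constant k = 1/τ.
New steady state M_∞ = F₁/k = F₁·τ = 1.57 × 1.440 = 2.2600 Tg.
M(t) = M_∞ + (M₀ − M_∞)·e^(−t/τ); t/τ = 1.67/1.440 = 1.160, so e^(−t/τ) = 0.3134.
M(t) = 2.2600 − 1.320 × 0.3134 = 1.8463 Tg.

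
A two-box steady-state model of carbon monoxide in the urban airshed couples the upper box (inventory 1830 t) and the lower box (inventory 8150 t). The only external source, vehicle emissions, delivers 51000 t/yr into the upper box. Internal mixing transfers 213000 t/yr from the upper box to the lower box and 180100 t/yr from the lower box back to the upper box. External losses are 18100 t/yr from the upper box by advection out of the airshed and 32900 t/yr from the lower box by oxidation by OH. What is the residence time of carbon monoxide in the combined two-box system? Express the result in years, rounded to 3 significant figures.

0.196 yr

Treat the two boxes together as one reservoir: the mixing fluxes between them are internal recycling, so τ = ΣM / Σ(external losses).
M_total = 1830 + 8150 = 9980.0 t.
ΣF_external_out = 18100 + 32900 = 51000 t/yr.
τ = M_total / ΣF_ext = 9980.0 / 51000 = 0.1957 yr.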